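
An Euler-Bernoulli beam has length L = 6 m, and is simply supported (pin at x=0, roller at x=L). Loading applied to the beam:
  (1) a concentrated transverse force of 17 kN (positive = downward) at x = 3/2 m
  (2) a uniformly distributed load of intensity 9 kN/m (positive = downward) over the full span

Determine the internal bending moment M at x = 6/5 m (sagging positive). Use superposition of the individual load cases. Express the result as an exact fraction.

Load 1 — point force P=17 kN at a=3/2 m (b=L-a=9/2):
  M_1 = Pbx/L  [x≤a] = 17·(9/2)·(6/5)/6 = 153/10 kN·m
Load 2 — uniform load w=9 kN/m over full span:
  M_2 = wx(L-x)/2 = 9·(6/5)·(6-(6/5))/2 = 648/25 kN·m
Superposition: M = Σ M_i = 2061/50 kN·m ≈ 41.220000 kN·m

M(6/5) = 2061/50 kN·m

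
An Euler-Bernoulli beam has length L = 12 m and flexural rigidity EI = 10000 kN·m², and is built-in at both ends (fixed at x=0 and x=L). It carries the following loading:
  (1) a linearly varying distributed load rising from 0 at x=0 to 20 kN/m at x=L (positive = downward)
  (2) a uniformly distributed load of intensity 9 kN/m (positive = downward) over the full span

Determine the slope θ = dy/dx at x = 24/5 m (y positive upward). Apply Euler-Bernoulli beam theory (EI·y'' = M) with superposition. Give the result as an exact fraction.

θ(24/5) = -1134/78125 rad

Load 1 — triangular load w₀=20 kN/m (0→w₀ over full span):
  θ_1 = -w₀(2x(L-x)(L-2x)(x+2L)+x²(L-x)²)/(120LEI) = -20·(2·(24/5)·(12-(24/5))·(12-2·(24/5))·((24/5)+2·12)+(24/5)²·(12-(24/5))²)/(120·12·10000) = -648/78125 rad
Load 2 — uniform load w=9 kN/m over full span:
  θ_2 = -wx(L-x)(L-2x)/(12EI) = -9·(24/5)·(12-(24/5))·(12-2·(24/5))/(12·10000) = -486/78125 rad
Superposition: θ = Σ θ_i = -1134/78125 rad ≈ -0.014515 rad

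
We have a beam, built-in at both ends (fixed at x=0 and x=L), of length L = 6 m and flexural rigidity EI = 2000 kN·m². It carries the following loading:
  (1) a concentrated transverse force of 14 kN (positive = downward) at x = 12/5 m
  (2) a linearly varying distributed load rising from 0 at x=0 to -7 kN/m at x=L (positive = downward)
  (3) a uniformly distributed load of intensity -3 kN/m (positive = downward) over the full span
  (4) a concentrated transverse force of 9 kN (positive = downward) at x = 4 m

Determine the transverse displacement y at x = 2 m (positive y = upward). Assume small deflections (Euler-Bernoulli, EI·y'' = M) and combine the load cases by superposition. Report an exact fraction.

Load 1 — point force P=14 kN at a=12/5 m (b=L-a=18/5):
  y_1 = -Pb²x²(3aL-(3a+b)x)/(6L³EI)  [x≤a] = -14·(18/5)²·2²·(3·(12/5)·6-(3·(12/5)+(18/5))·2)/(6·6³·2000) = -189/31250 m
Load 2 — triangular load w₀=-7 kN/m (0→w₀ over full span):
  y_2 = -w₀x²(L-x)²(x+2L)/(120LEI) = -(-7)·2²·(6-2)²·(2+2·6)/(120·6·2000) = 49/11250 m
Load 3 — uniform load w=-3 kN/m over full span:
  y_3 = -wx²(L-x)²/(24EI) = -(-3)·2²·(6-2)²/(24·2000) = 1/250 m
Load 4 — point force P=9 kN at a=4 m (b=L-a=2):
  y_4 = -Pb²x²(3aL-(3a+b)x)/(6L³EI)  [x≤a] = -9·2²·2²·(3·4·6-(3·4+2)·2)/(6·6³·2000) = -11/4500 m
Superposition: y = Σ y_i = -77/562500 m ≈ -0.000137 m

y(2) = -77/562500 m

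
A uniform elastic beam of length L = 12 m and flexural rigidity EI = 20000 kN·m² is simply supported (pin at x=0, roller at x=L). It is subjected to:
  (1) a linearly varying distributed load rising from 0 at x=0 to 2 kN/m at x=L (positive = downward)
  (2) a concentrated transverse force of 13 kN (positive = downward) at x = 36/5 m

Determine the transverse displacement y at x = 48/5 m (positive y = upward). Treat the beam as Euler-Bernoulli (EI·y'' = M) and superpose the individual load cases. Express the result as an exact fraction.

Load 1 — triangular load w₀=2 kN/m (0→w₀ over full span):
  y_1 = -w₀x(7L⁴-10L²x²+3x⁴)/(360LEI) = -2·(48/5)·(7·12⁴-10·12²·(48/5)²+3·(48/5)⁴)/(360·12·20000) = -82296/9765625 m
Load 2 — point force P=13 kN at a=36/5 m (b=L-a=24/5):
  y_2 = -Pa(L-x)(2Lx-a²-x²)/(6LEI)  [x>a] = -13·(36/5)·(12-(48/5))·(2·12·(48/5)-(36/5)²-(48/5)²)/(6·12·20000) = -1053/78125 m
Superposition: y = Σ y_i = -213921/9765625 m ≈ -0.021906 m

y(48/5) = -213921/9765625 m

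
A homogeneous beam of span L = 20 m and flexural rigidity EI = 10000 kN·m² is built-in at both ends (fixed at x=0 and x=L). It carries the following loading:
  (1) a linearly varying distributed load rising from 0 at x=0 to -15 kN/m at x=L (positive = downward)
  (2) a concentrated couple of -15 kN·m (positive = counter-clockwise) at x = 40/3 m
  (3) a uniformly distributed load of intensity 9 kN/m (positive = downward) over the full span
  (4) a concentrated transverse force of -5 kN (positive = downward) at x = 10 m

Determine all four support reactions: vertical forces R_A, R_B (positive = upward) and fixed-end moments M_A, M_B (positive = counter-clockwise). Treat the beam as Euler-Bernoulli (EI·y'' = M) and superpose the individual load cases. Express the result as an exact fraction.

Load 1 — triangular load w₀=-15 kN/m (0→w₀ over full span):
  R_A = 3w₀L/20 = 3·(-15)·20/20 = -45 kN
  M_A = w₀L²/30 = (-15)·20²/30 = -200 kN·m
  R_B = 7w₀L/20 = 7·(-15)·20/20 = -105 kN
  M_B = -w₀L²/20 = -(-15)·20²/20 = 300 kN·m
Load 2 — applied couple M₀=-15 kN·m at a=40/3 m (b=L-a=20/3):
  R_A = 6M₀ab/L³ = 6·(-15)·(40/3)·(20/3)/20³ = -1 kN
  M_A = M₀b(2a-b)/L² = (-15)·(20/3)·(2·(40/3)-(20/3))/20² = -5 kN·m
  R_B = -6M₀ab/L³ = -6·(-15)·(40/3)·(20/3)/20³ = 1 kN
  M_B = M₀a(2b-a)/L² = (-15)·(40/3)·(2·(20/3)-(40/3))/20² = 0 kN·m
Load 3 — uniform load w=9 kN/m over full span:
  R_A = wL/2 = 9·20/2 = 90 kN
  M_A = wL²/12 = 9·20²/12 = 300 kN·m
  R_B = wL/2 = 9·20/2 = 90 kN
  M_B = -wL²/12 = -9·20²/12 = -300 kN·m
Load 4 — point force P=-5 kN at a=10 m (b=L-a=10):
  R_A = Pb²(3a+b)/L³ = (-5)·10²·(3·10+10)/20³ = -5/2 kN
  M_A = Pab²/L² = (-5)·10·10²/20² = -25/2 kN·m
  R_B = Pa²(a+3b)/L³ = (-5)·10²·(10+3·10)/20³ = -5/2 kN
  M_B = -Pa²b/L² = -(-5)·10²·10/20² = 25/2 kN·m
Superposition: R_A = 83/2 kN, M_A = 165/2 kN·m, R_B = -33/2 kN, M_B = 25/2 kN·m

R_A = 83/2 kN, M_A = 165/2 kN·m, R_B = -33/2 kN, M_B = 25/2 kN·m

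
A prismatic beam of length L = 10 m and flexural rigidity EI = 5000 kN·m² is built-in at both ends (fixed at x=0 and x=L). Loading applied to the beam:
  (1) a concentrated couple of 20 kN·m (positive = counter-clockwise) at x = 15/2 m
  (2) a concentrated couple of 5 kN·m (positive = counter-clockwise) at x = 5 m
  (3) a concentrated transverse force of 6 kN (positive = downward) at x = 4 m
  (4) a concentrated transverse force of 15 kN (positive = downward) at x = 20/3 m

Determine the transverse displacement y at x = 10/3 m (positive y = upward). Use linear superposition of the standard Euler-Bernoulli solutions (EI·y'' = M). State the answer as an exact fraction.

Load 1 — applied couple M₀=20 kN·m at a=15/2 m (b=L-a=5/2):
  y_1 = (R_Ax³/6 - M_Ax²/2)/EI  [x≤a] with R_A=9/4, M_A=25/4 = ((9/4)·(10/3)³/6 - (25/4)·(10/3)²/2)/5000 = -1/240 m
Load 2 — applied couple M₀=5 kN·m at a=5 m (b=L-a=5):
  y_2 = (R_Ax³/6 - M_Ax²/2)/EI  [x≤a] with R_A=3/4, M_A=5/4 = ((3/4)·(10/3)³/6 - (5/4)·(10/3)²/2)/5000 = -1/2160 m
Load 3 — point force P=6 kN at a=4 m (b=L-a=6):
  y_3 = -Pb²x²(3aL-(3a+b)x)/(6L³EI)  [x≤a] = -6·6²·(10/3)²·(3·4·10-(3·4+6)·(10/3))/(6·10³·5000) = -3/625 m
Load 4 — point force P=15 kN at a=20/3 m (b=L-a=10/3):
  y_4 = -Pb²x²(3aL-(3a+b)x)/(6L³EI)  [x≤a] = -15·(10/3)²·(10/3)²·(3·(20/3)·10-(3·(20/3)+(10/3))·(10/3))/(6·10³·5000) = -11/1458 m
Superposition: y = Σ y_i = -61871/3645000 m ≈ -0.016974 m

y(10/3) = -61871/3645000 m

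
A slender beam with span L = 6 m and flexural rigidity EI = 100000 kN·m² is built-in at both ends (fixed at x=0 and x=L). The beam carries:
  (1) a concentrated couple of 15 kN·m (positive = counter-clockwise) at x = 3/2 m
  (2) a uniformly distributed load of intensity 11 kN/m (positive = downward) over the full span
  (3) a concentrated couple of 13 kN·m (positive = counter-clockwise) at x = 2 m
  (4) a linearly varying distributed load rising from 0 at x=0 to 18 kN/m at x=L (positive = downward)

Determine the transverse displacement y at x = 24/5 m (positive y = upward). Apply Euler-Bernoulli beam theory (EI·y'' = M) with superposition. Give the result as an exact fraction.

y(24/5) = -3035999/12500000000 m

Load 1 — applied couple M₀=15 kN·m at a=3/2 m (b=L-a=9/2):
  y_1 = (R_Ax³/6 - M_Ax²/2 - M₀(x-a)²/2)/EI  [x>a] with R_A=45/16, M_A=-45/16 = ((45/16)·(24/5)³/6 - (-45/16)·(24/5)²/2 - 15·((24/5)-(3/2))²/2)/100000 = 513/20000000 m
Load 2 — uniform load w=11 kN/m over full span:
  y_2 = -wx²(L-x)²/(24EI) = -11·(24/5)²·(6-(24/5))²/(24·100000) = -297/1953125 m
Load 3 — applied couple M₀=13 kN·m at a=2 m (b=L-a=4):
  y_3 = (R_Ax³/6 - M_Ax²/2 - M₀(x-a)²/2)/EI  [x>a] with R_A=26/9, M_A=0 = ((26/9)·(24/5)³/6 - 0·(24/5)²/2 - 13·((24/5)-2)²/2)/100000 = 143/6250000 m
Load 4 — triangular load w₀=18 kN/m (0→w₀ over full span):
  y_4 = -w₀x²(L-x)²(x+2L)/(120LEI) = -18·(24/5)²·(6-(24/5))²·((24/5)+2·6)/(120·6·100000) = -6804/48828125 m
Superposition: y = Σ y_i = -3035999/12500000000 m ≈ -0.000243 m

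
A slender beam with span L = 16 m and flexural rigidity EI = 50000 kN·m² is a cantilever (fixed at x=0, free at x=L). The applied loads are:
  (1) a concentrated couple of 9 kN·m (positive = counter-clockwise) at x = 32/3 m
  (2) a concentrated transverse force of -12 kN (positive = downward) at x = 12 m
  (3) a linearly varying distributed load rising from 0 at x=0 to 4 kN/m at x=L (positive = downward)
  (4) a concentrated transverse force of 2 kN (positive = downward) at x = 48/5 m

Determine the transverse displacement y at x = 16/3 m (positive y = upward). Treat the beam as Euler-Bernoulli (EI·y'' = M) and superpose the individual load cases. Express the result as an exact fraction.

y(16/3) = -547736/11390625 m

Load 1 — applied couple M₀=9 kN·m at a=32/3 m (b=L-a=16/3):
  y_1 = M₀x²/(2EI)  [x≤a] = 9·(16/3)²/(2·50000) = 8/3125 m
Load 2 — point force P=-12 kN at a=12 m (b=L-a=4):
  y_2 = -Px²(3a-x)/(6EI)  [x≤a] = -(-12)·(16/3)²·(3·12-(16/3))/(6·50000) = 2944/84375 m
Load 3 — triangular load w₀=4 kN/m (0→w₀ over full span):
  y_3 = (w₀Lx³/12-w₀L²x²/6-w₀x⁵/(120L))/EI = (4·16·(16/3)³/12-4·16²·(16/3)²/6-4·(16/3)⁵/(120·16))/50000 = -923648/11390625 m
Load 4 — point force P=2 kN at a=48/5 m (b=L-a=32/5):
  y_4 = -Px²(3a-x)/(6EI)  [x≤a] = -2·(16/3)²·(3·(48/5)-(16/3))/(6·50000) = -5632/1265625 m
Superposition: y = Σ y_i = -547736/11390625 m ≈ -0.048087 m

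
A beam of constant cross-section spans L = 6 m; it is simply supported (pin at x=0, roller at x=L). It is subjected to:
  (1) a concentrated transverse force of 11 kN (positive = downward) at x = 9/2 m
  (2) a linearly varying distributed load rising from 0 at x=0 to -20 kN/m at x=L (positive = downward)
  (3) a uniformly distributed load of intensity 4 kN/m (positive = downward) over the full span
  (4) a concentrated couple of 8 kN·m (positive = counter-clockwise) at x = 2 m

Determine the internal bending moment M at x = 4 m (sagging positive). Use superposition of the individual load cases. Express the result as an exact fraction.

M(4) = -181/9 kN·m

Load 1 — point force P=11 kN at a=9/2 m (b=L-a=3/2):
  M_1 = Pbx/L  [x≤a] = 11·(3/2)·4/6 = 11 kN·m
Load 2 — triangular load w₀=-20 kN/m (0→w₀ over full span):
  M_2 = w₀Lx/6 - w₀x³/(6L) = (-20)·6·4/6 - (-20)·4³/(6·6) = -400/9 kN·m
Load 3 — uniform load w=4 kN/m over full span:
  M_3 = wx(L-x)/2 = 4·4·(6-4)/2 = 16 kN·m
Load 4 — applied couple M₀=8 kN·m at a=2 m (b=L-a=4):
  M_4 = M₀x/L - M₀  [x>a] = 8·4/6 - 8 = -8/3 kN·m
Superposition: M = Σ M_i = -181/9 kN·m ≈ -20.111111 kN·m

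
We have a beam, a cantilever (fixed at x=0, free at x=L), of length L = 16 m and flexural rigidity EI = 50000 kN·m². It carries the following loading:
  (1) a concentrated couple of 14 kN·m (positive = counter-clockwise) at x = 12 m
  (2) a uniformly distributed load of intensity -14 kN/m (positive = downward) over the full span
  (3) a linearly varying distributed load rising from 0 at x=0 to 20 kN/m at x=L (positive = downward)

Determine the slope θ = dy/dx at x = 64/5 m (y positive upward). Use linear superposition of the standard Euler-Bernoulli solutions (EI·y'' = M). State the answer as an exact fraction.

θ(64/5) = -1523/156250 rad

Load 1 — applied couple M₀=14 kN·m at a=12 m (b=L-a=4):
  θ_1 = M₀a/EI  [x>a] = 14·12/50000 = 21/6250 rad
Load 2 — uniform load w=-14 kN/m over full span:
  θ_2 = -wx(x²-3Lx+3L²)/(6EI) = -(-14)·(64/5)·((64/5)²-3·16·(64/5)+3·16²)/(6·50000) = 222208/1171875 rad
Load 3 — triangular load w₀=20 kN/m (0→w₀ over full span):
  θ_3 = (w₀Lx²/4-w₀L²x/3-w₀x⁴/(24L))/EI = (20·16·(64/5)²/4-20·16²·(64/5)/3-20·(64/5)⁴/(24·16))/50000 = -237568/1171875 rad
Superposition: θ = Σ θ_i = -1523/156250 rad ≈ -0.009747 rad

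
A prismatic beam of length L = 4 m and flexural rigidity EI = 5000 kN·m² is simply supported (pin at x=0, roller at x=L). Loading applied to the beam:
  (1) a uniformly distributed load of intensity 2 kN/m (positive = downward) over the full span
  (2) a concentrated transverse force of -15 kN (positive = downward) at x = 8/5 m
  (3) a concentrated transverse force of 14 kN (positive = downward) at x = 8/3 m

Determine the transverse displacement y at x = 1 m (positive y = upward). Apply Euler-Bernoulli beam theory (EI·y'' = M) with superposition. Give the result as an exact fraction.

y(1) = -9509/40500000 m

Load 1 — uniform load w=2 kN/m over full span:
  y_1 = -wx(L³-2Lx²+x³)/(24EI) = -2·1·(4³-2·4·1²+1³)/(24·5000) = -19/20000 m
Load 2 — point force P=-15 kN at a=8/5 m (b=L-a=12/5):
  y_2 = -Pbx(L²-b²-x²)/(6LEI)  [x≤a] = -(-15)·(12/5)·1·(4²-(12/5)²-1²)/(6·4·5000) = 693/250000 m
Load 3 — point force P=14 kN at a=8/3 m (b=L-a=4/3):
  y_3 = -Pbx(L²-b²-x²)/(6LEI)  [x≤a] = -14·(4/3)·1·(4²-(4/3)²-1²)/(6·4·5000) = -833/405000 m
Superposition: y = Σ y_i = -9509/40500000 m ≈ -0.000235 m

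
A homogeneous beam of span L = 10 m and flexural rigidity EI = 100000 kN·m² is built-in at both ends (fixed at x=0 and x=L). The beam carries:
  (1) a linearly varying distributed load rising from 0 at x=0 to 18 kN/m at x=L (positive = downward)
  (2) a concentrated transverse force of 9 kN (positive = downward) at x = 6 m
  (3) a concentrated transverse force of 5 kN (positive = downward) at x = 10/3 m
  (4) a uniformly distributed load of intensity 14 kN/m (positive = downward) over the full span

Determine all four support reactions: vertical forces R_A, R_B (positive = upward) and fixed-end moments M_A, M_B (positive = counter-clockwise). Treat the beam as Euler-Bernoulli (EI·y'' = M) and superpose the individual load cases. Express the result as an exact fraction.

Load 1 — triangular load w₀=18 kN/m (0→w₀ over full span):
  R_A = 3w₀L/20 = 3·18·10/20 = 27 kN
  M_A = w₀L²/30 = 18·10²/30 = 60 kN·m
  R_B = 7w₀L/20 = 7·18·10/20 = 63 kN
  M_B = -w₀L²/20 = -18·10²/20 = -90 kN·m
Load 2 — point force P=9 kN at a=6 m (b=L-a=4):
  R_A = Pb²(3a+b)/L³ = 9·4²·(3·6+4)/10³ = 396/125 kN
  M_A = Pab²/L² = 9·6·4²/10² = 216/25 kN·m
  R_B = Pa²(a+3b)/L³ = 9·6²·(6+3·4)/10³ = 729/125 kN
  M_B = -Pa²b/L² = -9·6²·4/10² = -324/25 kN·m
Load 3 — point force P=5 kN at a=10/3 m (b=L-a=20/3):
  R_A = Pb²(3a+b)/L³ = 5·(20/3)²·(3·(10/3)+(20/3))/10³ = 100/27 kN
  M_A = Pab²/L² = 5·(10/3)·(20/3)²/10² = 200/27 kN·m
  R_B = Pa²(a+3b)/L³ = 5·(10/3)²·((10/3)+3·(20/3))/10³ = 35/27 kN
  M_B = -Pa²b/L² = -5·(10/3)²·(20/3)/10² = -100/27 kN·m
Load 4 — uniform load w=14 kN/m over full span:
  R_A = wL/2 = 14·10/2 = 70 kN
  M_A = wL²/12 = 14·10²/12 = 350/3 kN·m
  R_B = wL/2 = 14·10/2 = 70 kN
  M_B = -wL²/12 = -14·10²/12 = -350/3 kN·m
Superposition: R_A = 350567/3375 kN, M_A = 130082/675 kN·m, R_B = 472933/3375 kN, M_B = -150748/675 kN·m

R_A = 350567/3375 kN, M_A = 130082/675 kN·m, R_B = 472933/3375 kN, M_B = -150748/675 kN·m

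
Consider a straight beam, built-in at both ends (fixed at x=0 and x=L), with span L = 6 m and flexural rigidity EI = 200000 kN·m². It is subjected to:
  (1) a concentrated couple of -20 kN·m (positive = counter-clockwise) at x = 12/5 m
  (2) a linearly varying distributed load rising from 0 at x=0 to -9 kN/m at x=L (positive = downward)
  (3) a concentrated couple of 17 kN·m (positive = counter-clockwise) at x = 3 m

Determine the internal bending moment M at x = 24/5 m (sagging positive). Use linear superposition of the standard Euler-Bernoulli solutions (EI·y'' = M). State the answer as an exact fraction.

M(24/5) = -961/500 kN·m

Load 1 — applied couple M₀=-20 kN·m at a=12/5 m (b=L-a=18/5):
  M_1 = R_Ax - M_A - M₀  [x>a] with R_A=-24/5, M_A=-12/5 = (-24/5)·(24/5) - (-12/5) - (-20) = -16/25 kN·m
Load 2 — triangular load w₀=-9 kN/m (0→w₀ over full span):
  M_2 = 3w₀Lx/20 - w₀L²/30 - w₀x³/(6L) = 3·(-9)·6·(24/5)/20 - (-9)·6²/30 - (-9)·(24/5)³/(6·6) = -54/125 kN·m
Load 3 — applied couple M₀=17 kN·m at a=3 m (b=L-a=3):
  M_3 = R_Ax - M_A - M₀  [x>a] with R_A=17/4, M_A=17/4 = (17/4)·(24/5) - (17/4) - 17 = -17/20 kN·m
Superposition: M = Σ M_i = -961/500 kN·m ≈ -1.922000 kN·m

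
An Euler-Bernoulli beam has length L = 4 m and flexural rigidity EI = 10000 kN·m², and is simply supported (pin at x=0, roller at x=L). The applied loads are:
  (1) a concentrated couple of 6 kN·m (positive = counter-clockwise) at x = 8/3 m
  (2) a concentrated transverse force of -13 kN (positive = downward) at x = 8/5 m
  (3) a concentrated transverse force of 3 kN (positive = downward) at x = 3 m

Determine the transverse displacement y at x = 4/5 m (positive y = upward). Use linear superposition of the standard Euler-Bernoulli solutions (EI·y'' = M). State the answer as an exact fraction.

Load 1 — applied couple M₀=6 kN·m at a=8/3 m (b=L-a=4/3):
  y_1 = (M₀x³/(6L)+C₁x)/EI  [x≤a] with C₁=M₀(3b²-L²)/(6L)=-8/3 = (6·(4/5)³/(6·4)+(-8/3)·(4/5))/10000 = -47/234375 m
Load 2 — point force P=-13 kN at a=8/5 m (b=L-a=12/5):
  y_2 = -Pbx(L²-b²-x²)/(6LEI)  [x≤a] = -(-13)·(12/5)·(4/5)·(4²-(12/5)²-(4/5)²)/(6·4·10000) = 78/78125 m
Load 3 — point force P=3 kN at a=3 m (b=L-a=1):
  y_3 = -Pbx(L²-b²-x²)/(6LEI)  [x≤a] = -3·1·(4/5)·(4²-1²-(4/5)²)/(6·4·10000) = -359/2500000 m
Superposition: y = Σ y_i = 4907/7500000 m ≈ 0.000654 m

y(4/5) = 4907/7500000 m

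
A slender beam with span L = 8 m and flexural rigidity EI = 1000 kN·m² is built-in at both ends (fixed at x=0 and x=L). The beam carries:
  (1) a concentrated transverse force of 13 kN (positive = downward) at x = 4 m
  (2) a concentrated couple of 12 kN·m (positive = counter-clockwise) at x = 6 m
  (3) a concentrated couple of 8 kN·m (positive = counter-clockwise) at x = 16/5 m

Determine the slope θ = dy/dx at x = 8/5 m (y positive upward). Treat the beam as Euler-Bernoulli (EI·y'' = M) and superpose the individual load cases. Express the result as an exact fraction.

Load 1 — point force P=13 kN at a=4 m (b=L-a=4):
  θ_1 = -Pb²x(2aL-(3a+b)x)/(2L³EI)  [x≤a] = -13·4²·(8/5)·(2·4·8-(3·4+4)·(8/5))/(2·8³·1000) = -39/3125 rad
Load 2 — applied couple M₀=12 kN·m at a=6 m (b=L-a=2):
  θ_2 = (R_Ax²/2 - M_Ax)/EI  [x≤a] with R_A=27/16, M_A=15/4 = ((27/16)·(8/5)²/2 - (15/4)·(8/5))/1000 = -12/3125 rad
Load 3 — applied couple M₀=8 kN·m at a=16/5 m (b=L-a=24/5):
  θ_3 = (R_Ax²/2 - M_Ax)/EI  [x≤a] with R_A=36/25, M_A=24/25 = ((36/25)·(8/5)²/2 - (24/25)·(8/5))/1000 = 24/78125 rad
Superposition: θ = Σ θ_i = -1251/78125 rad ≈ -0.016013 rad

θ(8/5) = -1251/78125 rad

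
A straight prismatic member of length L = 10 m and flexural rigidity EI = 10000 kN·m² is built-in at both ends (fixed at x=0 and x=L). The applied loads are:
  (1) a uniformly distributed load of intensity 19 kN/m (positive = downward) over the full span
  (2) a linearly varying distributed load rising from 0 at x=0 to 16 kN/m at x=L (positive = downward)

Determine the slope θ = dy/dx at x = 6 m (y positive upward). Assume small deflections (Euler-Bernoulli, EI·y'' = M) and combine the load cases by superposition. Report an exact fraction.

θ(6) = 127/12500 rad

Load 1 — uniform load w=19 kN/m over full span:
  θ_1 = -wx(L-x)(L-2x)/(12EI) = -19·6·(10-6)·(10-2·6)/(12·10000) = 19/2500 rad
Load 2 — triangular load w₀=16 kN/m (0→w₀ over full span):
  θ_2 = -w₀(2x(L-x)(L-2x)(x+2L)+x²(L-x)²)/(120LEI) = -16·(2·6·(10-6)·(10-2·6)·(6+2·10)+6²·(10-6)²)/(120·10·10000) = 8/3125 rad
Superposition: θ = Σ θ_i = 127/12500 rad ≈ 0.010160 rad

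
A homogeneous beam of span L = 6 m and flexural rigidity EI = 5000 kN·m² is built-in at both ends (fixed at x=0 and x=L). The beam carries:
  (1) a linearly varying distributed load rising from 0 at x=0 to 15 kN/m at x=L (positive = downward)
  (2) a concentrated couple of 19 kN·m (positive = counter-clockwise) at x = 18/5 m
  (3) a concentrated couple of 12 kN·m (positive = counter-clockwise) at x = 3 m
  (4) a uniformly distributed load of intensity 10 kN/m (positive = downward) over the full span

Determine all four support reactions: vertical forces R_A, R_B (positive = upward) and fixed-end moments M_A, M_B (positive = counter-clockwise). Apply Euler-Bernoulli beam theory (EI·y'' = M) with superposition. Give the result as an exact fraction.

R_A = 2553/50 kN, M_A = 1427/25 kN·m, R_B = 2697/50 kN, M_B = -1293/25 kN·m

Load 1 — triangular load w₀=15 kN/m (0→w₀ over full span):
  R_A = 3w₀L/20 = 3·15·6/20 = 27/2 kN
  M_A = w₀L²/30 = 15·6²/30 = 18 kN·m
  R_B = 7w₀L/20 = 7·15·6/20 = 63/2 kN
  M_B = -w₀L²/20 = -15·6²/20 = -27 kN·m
Load 2 — applied couple M₀=19 kN·m at a=18/5 m (b=L-a=12/5):
  R_A = 6M₀ab/L³ = 6·19·(18/5)·(12/5)/6³ = 114/25 kN
  M_A = M₀b(2a-b)/L² = 19·(12/5)·(2·(18/5)-(12/5))/6² = 152/25 kN·m
  R_B = -6M₀ab/L³ = -6·19·(18/5)·(12/5)/6³ = -114/25 kN
  M_B = M₀a(2b-a)/L² = 19·(18/5)·(2·(12/5)-(18/5))/6² = 57/25 kN·m
Load 3 — applied couple M₀=12 kN·m at a=3 m (b=L-a=3):
  R_A = 6M₀ab/L³ = 6·12·3·3/6³ = 3 kN
  M_A = M₀b(2a-b)/L² = 12·3·(2·3-3)/6² = 3 kN·m
  R_B = -6M₀ab/L³ = -6·12·3·3/6³ = -3 kN
  M_B = M₀a(2b-a)/L² = 12·3·(2·3-3)/6² = 3 kN·m
Load 4 — uniform load w=10 kN/m over full span:
  R_A = wL/2 = 10·6/2 = 30 kN
  M_A = wL²/12 = 10·6²/12 = 30 kN·m
  R_B = wL/2 = 10·6/2 = 30 kN
  M_B = -wL²/12 = -10·6²/12 = -30 kN·m
Superposition: R_A = 2553/50 kN, M_A = 1427/25 kN·m, R_B = 2697/50 kN, M_B = -1293/25 kN·m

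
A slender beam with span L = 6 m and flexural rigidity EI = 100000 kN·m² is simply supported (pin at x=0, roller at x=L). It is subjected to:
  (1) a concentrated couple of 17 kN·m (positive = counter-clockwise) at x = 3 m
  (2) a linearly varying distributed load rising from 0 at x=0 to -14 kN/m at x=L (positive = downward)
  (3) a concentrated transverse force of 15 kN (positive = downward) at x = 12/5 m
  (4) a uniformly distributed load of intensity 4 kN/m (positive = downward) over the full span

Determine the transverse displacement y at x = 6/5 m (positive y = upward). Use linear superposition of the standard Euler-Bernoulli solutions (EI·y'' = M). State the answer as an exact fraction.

Load 1 — applied couple M₀=17 kN·m at a=3 m (b=L-a=3):
  y_1 = (M₀x³/(6L)+C₁x)/EI  [x≤a] with C₁=M₀(3b²-L²)/(6L)=-17/4 = (17·(6/5)³/(6·6)+(-17/4)·(6/5))/100000 = -1071/25000000 m
Load 2 — triangular load w₀=-14 kN/m (0→w₀ over full span):
  y_2 = -w₀x(7L⁴-10L²x²+3x⁴)/(360LEI) = -(-14)·(6/5)·(7·6⁴-10·6²·(6/5)²+3·(6/5)⁴)/(360·6·100000) = 32508/48828125 m
Load 3 — point force P=15 kN at a=12/5 m (b=L-a=18/5):
  y_3 = -Pbx(L²-b²-x²)/(6LEI)  [x≤a] = -15·(18/5)·(6/5)·(6²-(18/5)²-(6/5)²)/(6·6·100000) = -243/625000 m
Load 4 — uniform load w=4 kN/m over full span:
  y_4 = -wx(L³-2Lx²+x³)/(24EI) = -4·(6/5)·(6³-2·6·(6/5)²+(6/5)³)/(24·100000) = -783/1953125 m
Superposition: y = Σ y_i = -521163/3125000000 m ≈ -0.000167 m

y(6/5) = -521163/3125000000 m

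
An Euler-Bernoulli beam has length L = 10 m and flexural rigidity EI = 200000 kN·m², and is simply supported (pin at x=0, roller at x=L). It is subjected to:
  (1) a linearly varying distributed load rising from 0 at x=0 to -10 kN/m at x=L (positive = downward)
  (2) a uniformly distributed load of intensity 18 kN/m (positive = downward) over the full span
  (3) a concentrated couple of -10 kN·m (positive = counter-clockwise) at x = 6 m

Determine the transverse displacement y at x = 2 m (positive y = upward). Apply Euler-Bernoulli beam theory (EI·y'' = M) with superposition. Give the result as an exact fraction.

Load 1 — triangular load w₀=-10 kN/m (0→w₀ over full span):
  y_1 = -w₀x(7L⁴-10L²x²+3x⁴)/(360LEI) = -(-10)·2·(7·10⁴-10·10²·2²+3·2⁴)/(360·10·200000) = 86/46875 m
Load 2 — uniform load w=18 kN/m over full span:
  y_2 = -wx(L³-2Lx²+x³)/(24EI) = -18·2·(10³-2·10·2²+2³)/(24·200000) = -87/12500 m
Load 3 — applied couple M₀=-10 kN·m at a=6 m (b=L-a=4):
  y_3 = (M₀x³/(6L)+C₁x)/EI  [x≤a] with C₁=M₀(3b²-L²)/(6L)=26/3 = ((-10)·2³/(6·10)+(26/3)·2)/200000 = 1/12500 m
Superposition: y = Σ y_i = -473/93750 m ≈ -0.005045 m

y(2) = -473/93750 m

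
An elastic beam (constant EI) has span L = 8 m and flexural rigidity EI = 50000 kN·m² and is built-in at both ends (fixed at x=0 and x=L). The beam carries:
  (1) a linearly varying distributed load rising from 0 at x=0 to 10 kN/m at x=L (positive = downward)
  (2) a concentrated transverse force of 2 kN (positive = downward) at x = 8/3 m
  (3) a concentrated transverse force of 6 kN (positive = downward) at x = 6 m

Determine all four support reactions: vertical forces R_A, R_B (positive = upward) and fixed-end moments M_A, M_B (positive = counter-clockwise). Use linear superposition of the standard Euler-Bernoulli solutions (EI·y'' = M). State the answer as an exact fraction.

R_A = 6229/432 kN, M_A = 2803/108 kN·m, R_B = 14507/432 kN, M_B = -4313/108 kN·m

Load 1 — triangular load w₀=10 kN/m (0→w₀ over full span):
  R_A = 3w₀L/20 = 3·10·8/20 = 12 kN
  M_A = w₀L²/30 = 10·8²/30 = 64/3 kN·m
  R_B = 7w₀L/20 = 7·10·8/20 = 28 kN
  M_B = -w₀L²/20 = -10·8²/20 = -32 kN·m
Load 2 — point force P=2 kN at a=8/3 m (b=L-a=16/3):
  R_A = Pb²(3a+b)/L³ = 2·(16/3)²·(3·(8/3)+(16/3))/8³ = 40/27 kN
  M_A = Pab²/L² = 2·(8/3)·(16/3)²/8² = 64/27 kN·m
  R_B = Pa²(a+3b)/L³ = 2·(8/3)²·((8/3)+3·(16/3))/8³ = 14/27 kN
  M_B = -Pa²b/L² = -2·(8/3)²·(16/3)/8² = -32/27 kN·m
Load 3 — point force P=6 kN at a=6 m (b=L-a=2):
  R_A = Pb²(3a+b)/L³ = 6·2²·(3·6+2)/8³ = 15/16 kN
  M_A = Pab²/L² = 6·6·2²/8² = 9/4 kN·m
  R_B = Pa²(a+3b)/L³ = 6·6²·(6+3·2)/8³ = 81/16 kN
  M_B = -Pa²b/L² = -6·6²·2/8² = -27/4 kN·m
Superposition: R_A = 6229/432 kN, M_A = 2803/108 kN·m, R_B = 14507/432 kN, M_B = -4313/108 kN·m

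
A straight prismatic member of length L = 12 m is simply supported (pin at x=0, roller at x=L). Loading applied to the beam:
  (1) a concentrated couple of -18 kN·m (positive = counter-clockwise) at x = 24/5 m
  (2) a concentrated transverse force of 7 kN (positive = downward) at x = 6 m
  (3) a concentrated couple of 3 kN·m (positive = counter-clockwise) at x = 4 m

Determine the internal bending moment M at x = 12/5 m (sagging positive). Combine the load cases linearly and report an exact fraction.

Load 1 — applied couple M₀=-18 kN·m at a=24/5 m (b=L-a=36/5):
  M_1 = M₀x/L  [x≤a] = (-18)·(12/5)/12 = -18/5 kN·m
Load 2 — point force P=7 kN at a=6 m (b=L-a=6):
  M_2 = Pbx/L  [x≤a] = 7·6·(12/5)/12 = 42/5 kN·m
Load 3 — applied couple M₀=3 kN·m at a=4 m (b=L-a=8):
  M_3 = M₀x/L  [x≤a] = 3·(12/5)/12 = 3/5 kN·m
Superposition: M = Σ M_i = 27/5 kN·m ≈ 5.400000 kN·m

M(12/5) = 27/5 kN·m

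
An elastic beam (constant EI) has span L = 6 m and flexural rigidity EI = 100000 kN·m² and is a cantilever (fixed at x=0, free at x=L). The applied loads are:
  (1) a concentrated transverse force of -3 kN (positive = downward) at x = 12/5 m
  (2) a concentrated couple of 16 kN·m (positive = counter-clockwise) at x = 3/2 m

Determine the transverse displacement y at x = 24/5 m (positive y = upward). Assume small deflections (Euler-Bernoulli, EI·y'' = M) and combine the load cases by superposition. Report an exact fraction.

Load 1 — point force P=-3 kN at a=12/5 m (b=L-a=18/5):
  y_1 = -Pa²(3x-a)/(6EI)  [x>a] = -(-3)·(12/5)²·(3·(24/5)-(12/5))/(6·100000) = 27/78125 m
Load 2 — applied couple M₀=16 kN·m at a=3/2 m (b=L-a=9/2):
  y_2 = M₀a(2x-a)/(2EI)  [x>a] = 16·(3/2)·(2·(24/5)-(3/2))/(2·100000) = 243/250000 m
Superposition: y = Σ y_i = 1647/1250000 m ≈ 0.001318 m

y(24/5) = 1647/1250000 m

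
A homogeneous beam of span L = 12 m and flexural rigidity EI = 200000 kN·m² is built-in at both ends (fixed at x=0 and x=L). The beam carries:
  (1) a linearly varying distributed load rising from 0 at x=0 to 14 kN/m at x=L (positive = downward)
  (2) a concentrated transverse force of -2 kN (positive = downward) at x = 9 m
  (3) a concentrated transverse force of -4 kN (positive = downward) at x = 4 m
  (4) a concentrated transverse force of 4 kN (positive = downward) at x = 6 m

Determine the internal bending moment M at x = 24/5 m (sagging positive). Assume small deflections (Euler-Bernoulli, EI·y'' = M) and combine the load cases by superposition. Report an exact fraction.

Load 1 — triangular load w₀=14 kN/m (0→w₀ over full span):
  M_1 = 3w₀Lx/20 - w₀L²/30 - w₀x³/(6L) = 3·14·12·(24/5)/20 - 14·12²/30 - 14·(24/5)³/(6·12) = 4032/125 kN·m
Load 2 — point force P=-2 kN at a=9 m (b=L-a=3):
  M_2 = Pb²(3a+b)x/L³ - Pab²/L²  [x≤a] = (-2)·3²·(3·9+3)·(24/5)/12³ - (-2)·9·3²/12² = -3/8 kN·m
Load 3 — point force P=-4 kN at a=4 m (b=L-a=8):
  M_3 = Pa²(a+3b)(L-x)/L³ - Pa²b/L²  [x>a] = (-4)·4²·(4+3·8)·(12-(24/5))/12³ - (-4)·4²·8/12² = -176/45 kN·m
Load 4 — point force P=4 kN at a=6 m (b=L-a=6):
  M_4 = Pb²(3a+b)x/L³ - Pab²/L²  [x≤a] = 4·6²·(3·6+6)·(24/5)/12³ - 4·6·6²/12² = 18/5 kN·m
Superposition: M = Σ M_i = 284129/9000 kN·m ≈ 31.569889 kN·m

M(24/5) = 284129/9000 kN·m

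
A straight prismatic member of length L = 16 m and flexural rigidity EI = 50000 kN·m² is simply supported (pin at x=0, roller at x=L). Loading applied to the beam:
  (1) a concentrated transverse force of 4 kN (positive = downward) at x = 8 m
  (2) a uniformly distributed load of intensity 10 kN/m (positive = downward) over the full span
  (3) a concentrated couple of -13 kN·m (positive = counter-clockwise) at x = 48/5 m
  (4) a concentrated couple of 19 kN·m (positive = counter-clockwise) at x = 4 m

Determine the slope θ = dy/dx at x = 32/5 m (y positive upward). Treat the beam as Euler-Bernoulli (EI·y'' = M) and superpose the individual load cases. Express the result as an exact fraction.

Load 1 — point force P=4 kN at a=8 m (b=L-a=8):
  θ_1 = -Pb(L²-b²-3x²)/(6LEI)  [x≤a] = -4·8·(16²-8²-3·(32/5)²)/(6·16·50000) = -36/78125 rad
Load 2 — uniform load w=10 kN/m over full span:
  θ_2 = -w(L³-6Lx²+4x³)/(24EI) = -10·(16³-6·16·(32/5)²+4·(32/5)³)/(24·50000) = -2368/234375 rad
Load 3 — applied couple M₀=-13 kN·m at a=48/5 m (b=L-a=32/5):
  θ_3 = (M₀x²/(2L)+C₁)/EI  [x≤a] with C₁=M₀(3b²-L²)/(6L)=1352/75 = ((-13)·(32/5)²/(2·16)+(1352/75))/50000 = 13/468750 rad
Load 4 — applied couple M₀=19 kN·m at a=4 m (b=L-a=12):
  θ_4 = (M₀x²/(2L)-M₀(x-a)+C₁)/EI  [x>a] with C₁=M₀(3b²-L²)/(6L)=209/6 = (19·(32/5)²/(2·16)-19·((32/5)-4)+(209/6))/50000 = 2033/7500000 rad
Superposition: θ = Σ θ_i = -76991/7500000 rad ≈ -0.010265 rad

θ(32/5) = -76991/7500000 rad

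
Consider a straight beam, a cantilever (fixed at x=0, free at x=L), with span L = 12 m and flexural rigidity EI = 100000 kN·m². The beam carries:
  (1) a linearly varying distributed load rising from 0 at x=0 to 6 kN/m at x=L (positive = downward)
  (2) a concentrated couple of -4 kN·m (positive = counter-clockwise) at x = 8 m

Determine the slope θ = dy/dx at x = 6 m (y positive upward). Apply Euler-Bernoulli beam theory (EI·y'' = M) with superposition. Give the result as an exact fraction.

θ(6) = -1131/100000 rad

Load 1 — triangular load w₀=6 kN/m (0→w₀ over full span):
  θ_1 = (w₀Lx²/4-w₀L²x/3-w₀x⁴/(24L))/EI = (6·12·6²/4-6·12²·6/3-6·6⁴/(24·12))/100000 = -1107/100000 rad
Load 2 — applied couple M₀=-4 kN·m at a=8 m (b=L-a=4):
  θ_2 = M₀x/EI  [x≤a] = (-4)·6/100000 = -3/12500 rad
Superposition: θ = Σ θ_i = -1131/100000 rad ≈ -0.011310 rad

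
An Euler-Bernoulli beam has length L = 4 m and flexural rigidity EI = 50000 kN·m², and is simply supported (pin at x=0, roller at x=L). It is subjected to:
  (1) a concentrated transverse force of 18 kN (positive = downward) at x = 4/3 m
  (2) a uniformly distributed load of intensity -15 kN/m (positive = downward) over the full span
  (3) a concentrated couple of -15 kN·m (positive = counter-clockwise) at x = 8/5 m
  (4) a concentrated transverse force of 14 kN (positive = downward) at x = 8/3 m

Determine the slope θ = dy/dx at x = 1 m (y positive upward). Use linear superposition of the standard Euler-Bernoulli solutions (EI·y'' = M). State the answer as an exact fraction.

Load 1 — point force P=18 kN at a=4/3 m (b=L-a=8/3):
  θ_1 = -Pb(L²-b²-3x²)/(6LEI)  [x≤a] = -18·(8/3)·(4²-(8/3)²-3·1²)/(6·4·50000) = -53/225000 rad
Load 2 — uniform load w=-15 kN/m over full span:
  θ_2 = -w(L³-6Lx²+4x³)/(24EI) = -(-15)·(4³-6·4·1²+4·1³)/(24·50000) = 11/20000 rad
Load 3 — applied couple M₀=-15 kN·m at a=8/5 m (b=L-a=12/5):
  θ_3 = (M₀x²/(2L)+C₁)/EI  [x≤a] with C₁=M₀(3b²-L²)/(6L)=-4/5 = ((-15)·1²/(2·4)+(-4/5))/50000 = -107/2000000 rad
Load 4 — point force P=14 kN at a=8/3 m (b=L-a=4/3):
  θ_4 = -Pb(L²-b²-3x²)/(6LEI)  [x≤a] = -14·(4/3)·(4²-(4/3)²-3·1²)/(6·4·50000) = -707/4050000 rad
Superposition: θ = Σ θ_i = 13993/162000000 rad ≈ 0.000086 rad

θ(1) = 13993/162000000 rad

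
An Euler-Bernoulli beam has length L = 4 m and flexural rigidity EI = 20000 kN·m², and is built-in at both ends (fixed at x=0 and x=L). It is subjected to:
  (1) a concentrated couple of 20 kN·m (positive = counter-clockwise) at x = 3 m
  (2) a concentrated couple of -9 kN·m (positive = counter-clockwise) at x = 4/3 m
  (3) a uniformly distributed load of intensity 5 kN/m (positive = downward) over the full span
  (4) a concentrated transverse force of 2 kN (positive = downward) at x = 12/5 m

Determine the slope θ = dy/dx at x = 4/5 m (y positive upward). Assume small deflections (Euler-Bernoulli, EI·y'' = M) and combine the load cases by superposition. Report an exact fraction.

Load 1 — applied couple M₀=20 kN·m at a=3 m (b=L-a=1):
  θ_1 = (R_Ax²/2 - M_Ax)/EI  [x≤a] with R_A=45/8, M_A=25/4 = ((45/8)·(4/5)²/2 - (25/4)·(4/5))/20000 = -1/6250 rad
Load 2 — applied couple M₀=-9 kN·m at a=4/3 m (b=L-a=8/3):
  θ_2 = (R_Ax²/2 - M_Ax)/EI  [x≤a] with R_A=-3, M_A=0 = ((-3)·(4/5)²/2 - 0·(4/5))/20000 = -3/62500 rad
Load 3 — uniform load w=5 kN/m over full span:
  θ_3 = -wx(L-x)(L-2x)/(12EI) = -5·(4/5)·(4-(4/5))·(4-2·(4/5))/(12·20000) = -2/15625 rad
Load 4 — point force P=2 kN at a=12/5 m (b=L-a=8/5):
  θ_4 = -Pb²x(2aL-(3a+b)x)/(2L³EI)  [x≤a] = -2·(8/5)²·(4/5)·(2·(12/5)·4-(3·(12/5)+(8/5))·(4/5))/(2·4³·20000) = -38/1953125 rad
Superposition: θ = Σ θ_i = -2777/7812500 rad ≈ -0.000355 rad

θ(4/5) = -2777/7812500 rad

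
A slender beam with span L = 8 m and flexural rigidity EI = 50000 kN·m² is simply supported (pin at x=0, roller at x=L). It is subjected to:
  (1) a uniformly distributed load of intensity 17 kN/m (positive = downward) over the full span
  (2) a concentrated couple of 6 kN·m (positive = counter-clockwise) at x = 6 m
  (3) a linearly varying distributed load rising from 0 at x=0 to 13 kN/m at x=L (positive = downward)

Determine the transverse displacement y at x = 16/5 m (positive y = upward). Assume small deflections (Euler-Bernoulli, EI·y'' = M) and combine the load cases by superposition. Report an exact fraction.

Load 1 — uniform load w=17 kN/m over full span:
  y_1 = -wx(L³-2Lx²+x³)/(24EI) = -17·(16/5)·(8³-2·8·(16/5)²+(16/5)³)/(24·50000) = -33728/1953125 m
Load 2 — applied couple M₀=6 kN·m at a=6 m (b=L-a=2):
  y_2 = (M₀x³/(6L)+C₁x)/EI  [x≤a] with C₁=M₀(3b²-L²)/(6L)=-13/2 = (6·(16/5)³/(6·8)+(-13/2)·(16/5))/50000 = -261/781250 m
Load 3 — triangular load w₀=13 kN/m (0→w₀ over full span):
  y_3 = -w₀x(7L⁴-10L²x²+3x⁴)/(360LEI) = -13·(16/5)·(7·8⁴-10·8²·(16/5)²+3·(16/5)⁴)/(360·8·50000) = -949312/146484375 m
Superposition: y = Σ y_i = -7055699/292968750 m ≈ -0.024083 m

y(16/5) = -7055699/292968750 m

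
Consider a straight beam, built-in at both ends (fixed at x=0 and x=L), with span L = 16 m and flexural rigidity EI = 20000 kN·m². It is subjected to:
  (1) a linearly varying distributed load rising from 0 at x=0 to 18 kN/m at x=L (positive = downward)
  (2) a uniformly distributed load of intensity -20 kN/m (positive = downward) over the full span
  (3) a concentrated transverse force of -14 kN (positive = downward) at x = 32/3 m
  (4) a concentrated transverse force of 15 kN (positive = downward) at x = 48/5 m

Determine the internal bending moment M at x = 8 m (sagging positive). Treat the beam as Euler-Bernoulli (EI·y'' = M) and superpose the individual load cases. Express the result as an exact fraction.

M(8) = -4976/45 kN·m

Load 1 — triangular load w₀=18 kN/m (0→w₀ over full span):
  M_1 = 3w₀Lx/20 - w₀L²/30 - w₀x³/(6L) = 3·18·16·8/20 - 18·16²/30 - 18·8³/(6·16) = 96 kN·m
Load 2 — uniform load w=-20 kN/m over full span:
  M_2 = wLx/2 - wL²/12 - wx²/2 = (-20)·16·8/2 - (-20)·16²/12 - (-20)·8²/2 = -640/3 kN·m
Load 3 — point force P=-14 kN at a=32/3 m (b=L-a=16/3):
  M_3 = Pb²(3a+b)x/L³ - Pab²/L²  [x≤a] = (-14)·(16/3)²·(3·(32/3)+(16/3))·8/16³ - (-14)·(32/3)·(16/3)²/16² = -112/9 kN·m
Load 4 — point force P=15 kN at a=48/5 m (b=L-a=32/5):
  M_4 = Pb²(3a+b)x/L³ - Pab²/L²  [x≤a] = 15·(32/5)²·(3·(48/5)+(32/5))·8/16³ - 15·(48/5)·(32/5)²/16² = 96/5 kN·m
Superposition: M = Σ M_i = -4976/45 kN·m ≈ -110.577778 kN·m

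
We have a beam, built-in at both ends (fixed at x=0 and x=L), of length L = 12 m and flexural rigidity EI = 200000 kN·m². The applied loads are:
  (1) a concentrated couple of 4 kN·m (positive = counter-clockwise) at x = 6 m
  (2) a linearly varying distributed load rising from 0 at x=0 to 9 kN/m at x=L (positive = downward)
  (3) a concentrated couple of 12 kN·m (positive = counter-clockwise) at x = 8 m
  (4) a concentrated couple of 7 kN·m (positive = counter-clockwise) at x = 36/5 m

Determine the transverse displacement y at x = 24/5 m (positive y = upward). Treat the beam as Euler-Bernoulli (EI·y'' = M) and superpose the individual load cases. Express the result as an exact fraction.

Load 1 — applied couple M₀=4 kN·m at a=6 m (b=L-a=6):
  y_1 = (R_Ax³/6 - M_Ax²/2)/EI  [x≤a] with R_A=1/2, M_A=1 = ((1/2)·(24/5)³/6 - 1·(24/5)²/2)/200000 = -9/781250 m
Load 2 — triangular load w₀=9 kN/m (0→w₀ over full span):
  y_2 = -w₀x²(L-x)²(x+2L)/(120LEI) = -9·(24/5)²·(12-(24/5))²·((24/5)+2·12)/(120·12·200000) = -52488/48828125 m
Load 3 — applied couple M₀=12 kN·m at a=8 m (b=L-a=4):
  y_3 = (R_Ax³/6 - M_Ax²/2)/EI  [x≤a] with R_A=4/3, M_A=4 = ((4/3)·(24/5)³/6 - 4·(24/5)²/2)/200000 = -42/390625 m
Load 4 — applied couple M₀=7 kN·m at a=36/5 m (b=L-a=24/5):
  y_4 = (R_Ax³/6 - M_Ax²/2)/EI  [x≤a] with R_A=21/25, M_A=56/25 = ((21/25)·(24/5)³/6 - (56/25)·(24/5)²/2)/200000 = -504/9765625 m
Superposition: y = Σ y_i = -121641/97656250 m ≈ -0.001246 m

y(24/5) = -121641/97656250 m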